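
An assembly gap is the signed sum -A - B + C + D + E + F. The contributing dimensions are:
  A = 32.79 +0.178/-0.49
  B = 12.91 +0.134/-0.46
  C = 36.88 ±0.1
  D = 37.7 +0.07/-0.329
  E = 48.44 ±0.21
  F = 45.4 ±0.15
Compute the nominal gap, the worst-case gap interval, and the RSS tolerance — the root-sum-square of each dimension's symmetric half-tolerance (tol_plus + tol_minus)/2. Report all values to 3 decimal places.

Stack each dimension's contribution:
  -A: nom -32.790 → Σnom=-32.790; wc +0.490/-0.178 → slack +0.490/-0.178; half-tol=0.334, Σhalf²=0.111556
  -B: nom -12.910 → Σnom=-45.700; wc +0.460/-0.134 → slack +0.950/-0.312; half-tol=0.297, Σhalf²=0.199765
  +C: nom +36.880 → Σnom=-8.820; wc +0.100/-0.100 → slack +1.050/-0.412; half-tol=0.100, Σhalf²=0.209765
  +D: nom +37.700 → Σnom=28.880; wc +0.070/-0.329 → slack +1.120/-0.741; half-tol=0.200, Σhalf²=0.249565
  +E: nom +48.440 → Σnom=77.320; wc +0.210/-0.210 → slack +1.330/-0.951; half-tol=0.210, Σhalf²=0.293665
  +F: nom +45.400 → Σnom=122.720; wc +0.150/-0.150 → slack +1.480/-1.101; half-tol=0.150, Σhalf²=0.316165
Nominal = 122.720. Worst-case = [122.720 - 1.101, 122.720 + 1.480] = [121.619, 124.200]. RSS = √0.316165 = 0.562.

nominal=122.720 wc=[121.619,124.200] rss=0.562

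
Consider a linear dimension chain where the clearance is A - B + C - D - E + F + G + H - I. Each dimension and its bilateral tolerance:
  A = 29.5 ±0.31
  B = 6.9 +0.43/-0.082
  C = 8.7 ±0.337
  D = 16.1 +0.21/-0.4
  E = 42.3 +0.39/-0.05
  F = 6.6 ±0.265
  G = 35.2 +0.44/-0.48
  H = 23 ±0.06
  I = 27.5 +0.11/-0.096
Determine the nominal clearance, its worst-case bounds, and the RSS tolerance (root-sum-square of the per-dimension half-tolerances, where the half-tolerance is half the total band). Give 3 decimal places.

nominal=10.200 wc=[7.608,12.240] rss=0.844

Stack each dimension's contribution:
  +A: nom +29.500 → Σnom=29.500; wc +0.310/-0.310 → slack +0.310/-0.310; half-tol=0.310, Σhalf²=0.096100
  -B: nom -6.900 → Σnom=22.600; wc +0.082/-0.430 → slack +0.392/-0.740; half-tol=0.256, Σhalf²=0.161636
  +C: nom +8.700 → Σnom=31.300; wc +0.337/-0.337 → slack +0.729/-1.077; half-tol=0.337, Σhalf²=0.275205
  -D: nom -16.100 → Σnom=15.200; wc +0.400/-0.210 → slack +1.129/-1.287; half-tol=0.305, Σhalf²=0.368230
  -E: nom -42.300 → Σnom=-27.100; wc +0.050/-0.390 → slack +1.179/-1.677; half-tol=0.220, Σhalf²=0.416630
  +F: nom +6.600 → Σnom=-20.500; wc +0.265/-0.265 → slack +1.444/-1.942; half-tol=0.265, Σhalf²=0.486855
  +G: nom +35.200 → Σnom=14.700; wc +0.440/-0.480 → slack +1.884/-2.422; half-tol=0.460, Σhalf²=0.698455
  +H: nom +23.000 → Σnom=37.700; wc +0.060/-0.060 → slack +1.944/-2.482; half-tol=0.060, Σhalf²=0.702055
  -I: nom -27.500 → Σnom=10.200; wc +0.096/-0.110 → slack +2.040/-2.592; half-tol=0.103, Σhalf²=0.712664
Nominal = 10.200. Worst-case = [10.200 - 2.592, 10.200 + 2.040] = [7.608, 12.240]. RSS = √0.712664 = 0.844.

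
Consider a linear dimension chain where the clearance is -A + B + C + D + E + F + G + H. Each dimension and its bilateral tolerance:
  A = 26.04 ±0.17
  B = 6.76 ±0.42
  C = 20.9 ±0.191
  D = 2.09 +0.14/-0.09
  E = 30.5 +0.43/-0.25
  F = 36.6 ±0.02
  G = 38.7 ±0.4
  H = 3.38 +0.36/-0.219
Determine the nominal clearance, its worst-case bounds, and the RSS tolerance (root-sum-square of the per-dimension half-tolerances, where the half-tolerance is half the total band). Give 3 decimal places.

nominal=112.890 wc=[111.130,115.021] rss=0.784

Stack each dimension's contribution:
  -A: nom -26.040 → Σnom=-26.040; wc +0.170/-0.170 → slack +0.170/-0.170; half-tol=0.170, Σhalf²=0.028900
  +B: nom +6.760 → Σnom=-19.280; wc +0.420/-0.420 → slack +0.590/-0.590; half-tol=0.420, Σhalf²=0.205300
  +C: nom +20.900 → Σnom=1.620; wc +0.191/-0.191 → slack +0.781/-0.781; half-tol=0.191, Σhalf²=0.241781
  +D: nom +2.090 → Σnom=3.710; wc +0.140/-0.090 → slack +0.921/-0.871; half-tol=0.115, Σhalf²=0.255006
  +E: nom +30.500 → Σnom=34.210; wc +0.430/-0.250 → slack +1.351/-1.121; half-tol=0.340, Σhalf²=0.370606
  +F: nom +36.600 → Σnom=70.810; wc +0.020/-0.020 → slack +1.371/-1.141; half-tol=0.020, Σhalf²=0.371006
  +G: nom +38.700 → Σnom=109.510; wc +0.400/-0.400 → slack +1.771/-1.541; half-tol=0.400, Σhalf²=0.531006
  +H: nom +3.380 → Σnom=112.890; wc +0.360/-0.219 → slack +2.131/-1.760; half-tol=0.289, Σhalf²=0.614816
Nominal = 112.890. Worst-case = [112.890 - 1.760, 112.890 + 2.131] = [111.130, 115.021]. RSS = √0.614816 = 0.784.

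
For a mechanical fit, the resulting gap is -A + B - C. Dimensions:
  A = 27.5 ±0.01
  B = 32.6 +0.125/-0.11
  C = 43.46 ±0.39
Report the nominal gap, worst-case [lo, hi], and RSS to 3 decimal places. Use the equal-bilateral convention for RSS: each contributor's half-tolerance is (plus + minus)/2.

nominal=-38.360 wc=[-38.870,-37.835] rss=0.407

Stack each dimension's contribution:
  -A: nom -27.500 → Σnom=-27.500; wc +0.010/-0.010 → slack +0.010/-0.010; half-tol=0.010, Σhalf²=0.000100
  +B: nom +32.600 → Σnom=5.100; wc +0.125/-0.110 → slack +0.135/-0.120; half-tol=0.117, Σhalf²=0.013906
  -C: nom -43.460 → Σnom=-38.360; wc +0.390/-0.390 → slack +0.525/-0.510; half-tol=0.390, Σhalf²=0.166006
Nominal = -38.360. Worst-case = [-38.360 - 0.510, -38.360 + 0.525] = [-38.870, -37.835]. RSS = √0.166006 = 0.407.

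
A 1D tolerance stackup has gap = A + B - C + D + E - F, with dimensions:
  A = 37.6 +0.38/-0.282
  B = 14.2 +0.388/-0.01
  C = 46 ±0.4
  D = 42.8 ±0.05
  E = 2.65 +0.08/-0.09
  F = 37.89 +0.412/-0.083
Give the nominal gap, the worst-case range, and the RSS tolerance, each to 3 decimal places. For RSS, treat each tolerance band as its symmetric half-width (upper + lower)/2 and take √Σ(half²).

Stack each dimension's contribution:
  +A: nom +37.600 → Σnom=37.600; wc +0.380/-0.282 → slack +0.380/-0.282; half-tol=0.331, Σhalf²=0.109561
  +B: nom +14.200 → Σnom=51.800; wc +0.388/-0.010 → slack +0.768/-0.292; half-tol=0.199, Σhalf²=0.149162
  -C: nom -46.000 → Σnom=5.800; wc +0.400/-0.400 → slack +1.168/-0.692; half-tol=0.400, Σhalf²=0.309162
  +D: nom +42.800 → Σnom=48.600; wc +0.050/-0.050 → slack +1.218/-0.742; half-tol=0.050, Σhalf²=0.311662
  +E: nom +2.650 → Σnom=51.250; wc +0.080/-0.090 → slack +1.298/-0.832; half-tol=0.085, Σhalf²=0.318887
  -F: nom -37.890 → Σnom=13.360; wc +0.083/-0.412 → slack +1.381/-1.244; half-tol=0.247, Σhalf²=0.380143
Nominal = 13.360. Worst-case = [13.360 - 1.244, 13.360 + 1.381] = [12.116, 14.741]. RSS = √0.380143 = 0.617.

nominal=13.360 wc=[12.116,14.741] rss=0.617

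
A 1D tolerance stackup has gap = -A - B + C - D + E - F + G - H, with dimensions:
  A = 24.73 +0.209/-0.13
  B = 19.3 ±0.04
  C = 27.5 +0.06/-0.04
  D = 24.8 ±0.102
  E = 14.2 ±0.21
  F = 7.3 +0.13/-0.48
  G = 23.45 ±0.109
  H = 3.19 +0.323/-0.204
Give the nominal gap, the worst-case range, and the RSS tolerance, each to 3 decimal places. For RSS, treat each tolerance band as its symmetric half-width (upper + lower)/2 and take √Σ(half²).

Stack each dimension's contribution:
  -A: nom -24.730 → Σnom=-24.730; wc +0.130/-0.209 → slack +0.130/-0.209; half-tol=0.169, Σhalf²=0.028730
  -B: nom -19.300 → Σnom=-44.030; wc +0.040/-0.040 → slack +0.170/-0.249; half-tol=0.040, Σhalf²=0.030330
  +C: nom +27.500 → Σnom=-16.530; wc +0.060/-0.040 → slack +0.230/-0.289; half-tol=0.050, Σhalf²=0.032830
  -D: nom -24.800 → Σnom=-41.330; wc +0.102/-0.102 → slack +0.332/-0.391; half-tol=0.102, Σhalf²=0.043234
  +E: nom +14.200 → Σnom=-27.130; wc +0.210/-0.210 → slack +0.542/-0.601; half-tol=0.210, Σhalf²=0.087334
  -F: nom -7.300 → Σnom=-34.430; wc +0.480/-0.130 → slack +1.022/-0.731; half-tol=0.305, Σhalf²=0.180359
  +G: nom +23.450 → Σnom=-10.980; wc +0.109/-0.109 → slack +1.131/-0.840; half-tol=0.109, Σhalf²=0.192240
  -H: nom -3.190 → Σnom=-14.170; wc +0.204/-0.323 → slack +1.335/-1.163; half-tol=0.264, Σhalf²=0.261672
Nominal = -14.170. Worst-case = [-14.170 - 1.163, -14.170 + 1.335] = [-15.333, -12.835]. RSS = √0.261672 = 0.512.

nominal=-14.170 wc=[-15.333,-12.835] rss=0.512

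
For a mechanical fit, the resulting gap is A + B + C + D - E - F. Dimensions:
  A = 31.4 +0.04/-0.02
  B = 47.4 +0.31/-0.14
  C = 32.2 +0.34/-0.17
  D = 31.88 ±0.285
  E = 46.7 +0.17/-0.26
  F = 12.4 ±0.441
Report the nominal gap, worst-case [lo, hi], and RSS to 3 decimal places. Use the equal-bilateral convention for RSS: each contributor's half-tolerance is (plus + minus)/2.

Stack each dimension's contribution:
  +A: nom +31.400 → Σnom=31.400; wc +0.040/-0.020 → slack +0.040/-0.020; half-tol=0.030, Σhalf²=0.000900
  +B: nom +47.400 → Σnom=78.800; wc +0.310/-0.140 → slack +0.350/-0.160; half-tol=0.225, Σhalf²=0.051525
  +C: nom +32.200 → Σnom=111.000; wc +0.340/-0.170 → slack +0.690/-0.330; half-tol=0.255, Σhalf²=0.116550
  +D: nom +31.880 → Σnom=142.880; wc +0.285/-0.285 → slack +0.975/-0.615; half-tol=0.285, Σhalf²=0.197775
  -E: nom -46.700 → Σnom=96.180; wc +0.260/-0.170 → slack +1.235/-0.785; half-tol=0.215, Σhalf²=0.244000
  -F: nom -12.400 → Σnom=83.780; wc +0.441/-0.441 → slack +1.676/-1.226; half-tol=0.441, Σhalf²=0.438481
Nominal = 83.780. Worst-case = [83.780 - 1.226, 83.780 + 1.676] = [82.554, 85.456]. RSS = √0.438481 = 0.662.

nominal=83.780 wc=[82.554,85.456] rss=0.662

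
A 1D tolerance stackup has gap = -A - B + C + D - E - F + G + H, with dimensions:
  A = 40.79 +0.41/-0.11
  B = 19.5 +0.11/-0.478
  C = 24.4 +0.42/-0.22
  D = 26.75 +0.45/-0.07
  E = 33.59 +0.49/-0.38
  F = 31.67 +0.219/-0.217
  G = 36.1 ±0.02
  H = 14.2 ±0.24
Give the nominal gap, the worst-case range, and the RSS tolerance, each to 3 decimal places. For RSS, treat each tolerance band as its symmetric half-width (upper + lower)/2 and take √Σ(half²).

Stack each dimension's contribution:
  -A: nom -40.790 → Σnom=-40.790; wc +0.110/-0.410 → slack +0.110/-0.410; half-tol=0.260, Σhalf²=0.067600
  -B: nom -19.500 → Σnom=-60.290; wc +0.478/-0.110 → slack +0.588/-0.520; half-tol=0.294, Σhalf²=0.154036
  +C: nom +24.400 → Σnom=-35.890; wc +0.420/-0.220 → slack +1.008/-0.740; half-tol=0.320, Σhalf²=0.256436
  +D: nom +26.750 → Σnom=-9.140; wc +0.450/-0.070 → slack +1.458/-0.810; half-tol=0.260, Σhalf²=0.324036
  -E: nom -33.590 → Σnom=-42.730; wc +0.380/-0.490 → slack +1.838/-1.300; half-tol=0.435, Σhalf²=0.513261
  -F: nom -31.670 → Σnom=-74.400; wc +0.217/-0.219 → slack +2.055/-1.519; half-tol=0.218, Σhalf²=0.560785
  +G: nom +36.100 → Σnom=-38.300; wc +0.020/-0.020 → slack +2.075/-1.539; half-tol=0.020, Σhalf²=0.561185
  +H: nom +14.200 → Σnom=-24.100; wc +0.240/-0.240 → slack +2.315/-1.779; half-tol=0.240, Σhalf²=0.618785
Nominal = -24.100. Worst-case = [-24.100 - 1.779, -24.100 + 2.315] = [-25.879, -21.785]. RSS = √0.618785 = 0.787.

nominal=-24.100 wc=[-25.879,-21.785] rss=0.787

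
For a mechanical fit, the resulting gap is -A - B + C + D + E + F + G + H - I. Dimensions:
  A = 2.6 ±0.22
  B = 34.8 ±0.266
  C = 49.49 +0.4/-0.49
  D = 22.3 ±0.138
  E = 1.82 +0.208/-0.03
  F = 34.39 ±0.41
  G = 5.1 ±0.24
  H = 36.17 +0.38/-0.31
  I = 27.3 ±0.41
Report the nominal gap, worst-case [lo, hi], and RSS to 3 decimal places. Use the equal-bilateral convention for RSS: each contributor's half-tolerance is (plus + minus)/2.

nominal=84.570 wc=[82.056,87.242] rss=0.929

Stack each dimension's contribution:
  -A: nom -2.600 → Σnom=-2.600; wc +0.220/-0.220 → slack +0.220/-0.220; half-tol=0.220, Σhalf²=0.048400
  -B: nom -34.800 → Σnom=-37.400; wc +0.266/-0.266 → slack +0.486/-0.486; half-tol=0.266, Σhalf²=0.119156
  +C: nom +49.490 → Σnom=12.090; wc +0.400/-0.490 → slack +0.886/-0.976; half-tol=0.445, Σhalf²=0.317181
  +D: nom +22.300 → Σnom=34.390; wc +0.138/-0.138 → slack +1.024/-1.114; half-tol=0.138, Σhalf²=0.336225
  +E: nom +1.820 → Σnom=36.210; wc +0.208/-0.030 → slack +1.232/-1.144; half-tol=0.119, Σhalf²=0.350386
  +F: nom +34.390 → Σnom=70.600; wc +0.410/-0.410 → slack +1.642/-1.554; half-tol=0.410, Σhalf²=0.518486
  +G: nom +5.100 → Σnom=75.700; wc +0.240/-0.240 → slack +1.882/-1.794; half-tol=0.240, Σhalf²=0.576086
  +H: nom +36.170 → Σnom=111.870; wc +0.380/-0.310 → slack +2.262/-2.104; half-tol=0.345, Σhalf²=0.695111
  -I: nom -27.300 → Σnom=84.570; wc +0.410/-0.410 → slack +2.672/-2.514; half-tol=0.410, Σhalf²=0.863211
Nominal = 84.570. Worst-case = [84.570 - 2.514, 84.570 + 2.672] = [82.056, 87.242]. RSS = √0.863211 = 0.929.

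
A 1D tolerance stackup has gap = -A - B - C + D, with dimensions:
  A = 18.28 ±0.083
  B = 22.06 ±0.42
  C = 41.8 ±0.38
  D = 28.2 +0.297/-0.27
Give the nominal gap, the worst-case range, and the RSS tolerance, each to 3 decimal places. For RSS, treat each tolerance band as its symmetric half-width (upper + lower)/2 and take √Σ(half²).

Stack each dimension's contribution:
  -A: nom -18.280 → Σnom=-18.280; wc +0.083/-0.083 → slack +0.083/-0.083; half-tol=0.083, Σhalf²=0.006889
  -B: nom -22.060 → Σnom=-40.340; wc +0.420/-0.420 → slack +0.503/-0.503; half-tol=0.420, Σhalf²=0.183289
  -C: nom -41.800 → Σnom=-82.140; wc +0.380/-0.380 → slack +0.883/-0.883; half-tol=0.380, Σhalf²=0.327689
  +D: nom +28.200 → Σnom=-53.940; wc +0.297/-0.270 → slack +1.180/-1.153; half-tol=0.283, Σhalf²=0.408061
Nominal = -53.940. Worst-case = [-53.940 - 1.153, -53.940 + 1.180] = [-55.093, -52.760]. RSS = √0.408061 = 0.639.

nominal=-53.940 wc=[-55.093,-52.760] rss=0.639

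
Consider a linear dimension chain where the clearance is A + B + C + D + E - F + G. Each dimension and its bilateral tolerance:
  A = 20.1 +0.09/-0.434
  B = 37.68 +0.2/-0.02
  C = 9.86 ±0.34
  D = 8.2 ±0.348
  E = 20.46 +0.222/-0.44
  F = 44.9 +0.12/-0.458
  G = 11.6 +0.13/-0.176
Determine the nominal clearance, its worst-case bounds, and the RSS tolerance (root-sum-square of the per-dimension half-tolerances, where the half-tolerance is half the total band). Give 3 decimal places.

Stack each dimension's contribution:
  +A: nom +20.100 → Σnom=20.100; wc +0.090/-0.434 → slack +0.090/-0.434; half-tol=0.262, Σhalf²=0.068644
  +B: nom +37.680 → Σnom=57.780; wc +0.200/-0.020 → slack +0.290/-0.454; half-tol=0.110, Σhalf²=0.080744
  +C: nom +9.860 → Σnom=67.640; wc +0.340/-0.340 → slack +0.630/-0.794; half-tol=0.340, Σhalf²=0.196344
  +D: nom +8.200 → Σnom=75.840; wc +0.348/-0.348 → slack +0.978/-1.142; half-tol=0.348, Σhalf²=0.317448
  +E: nom +20.460 → Σnom=96.300; wc +0.222/-0.440 → slack +1.200/-1.582; half-tol=0.331, Σhalf²=0.427009
  -F: nom -44.900 → Σnom=51.400; wc +0.458/-0.120 → slack +1.658/-1.702; half-tol=0.289, Σhalf²=0.510530
  +G: nom +11.600 → Σnom=63.000; wc +0.130/-0.176 → slack +1.788/-1.878; half-tol=0.153, Σhalf²=0.533939
Nominal = 63.000. Worst-case = [63.000 - 1.878, 63.000 + 1.788] = [61.122, 64.788]. RSS = √0.533939 = 0.731.

nominal=63.000 wc=[61.122,64.788] rss=0.731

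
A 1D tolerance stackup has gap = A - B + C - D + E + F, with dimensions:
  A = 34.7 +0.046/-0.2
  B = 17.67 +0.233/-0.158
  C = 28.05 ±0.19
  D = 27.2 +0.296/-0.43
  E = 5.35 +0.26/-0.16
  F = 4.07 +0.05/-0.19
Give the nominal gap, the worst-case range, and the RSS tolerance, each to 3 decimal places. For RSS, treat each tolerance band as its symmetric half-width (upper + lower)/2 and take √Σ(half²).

nominal=27.300 wc=[26.031,28.434] rss=0.529

Stack each dimension's contribution:
  +A: nom +34.700 → Σnom=34.700; wc +0.046/-0.200 → slack +0.046/-0.200; half-tol=0.123, Σhalf²=0.015129
  -B: nom -17.670 → Σnom=17.030; wc +0.158/-0.233 → slack +0.204/-0.433; half-tol=0.196, Σhalf²=0.053349
  +C: nom +28.050 → Σnom=45.080; wc +0.190/-0.190 → slack +0.394/-0.623; half-tol=0.190, Σhalf²=0.089449
  -D: nom -27.200 → Σnom=17.880; wc +0.430/-0.296 → slack +0.824/-0.919; half-tol=0.363, Σhalf²=0.221218
  +E: nom +5.350 → Σnom=23.230; wc +0.260/-0.160 → slack +1.084/-1.079; half-tol=0.210, Σhalf²=0.265318
  +F: nom +4.070 → Σnom=27.300; wc +0.050/-0.190 → slack +1.134/-1.269; half-tol=0.120, Σhalf²=0.279718
Nominal = 27.300. Worst-case = [27.300 - 1.269, 27.300 + 1.134] = [26.031, 28.434]. RSS = √0.279718 = 0.529.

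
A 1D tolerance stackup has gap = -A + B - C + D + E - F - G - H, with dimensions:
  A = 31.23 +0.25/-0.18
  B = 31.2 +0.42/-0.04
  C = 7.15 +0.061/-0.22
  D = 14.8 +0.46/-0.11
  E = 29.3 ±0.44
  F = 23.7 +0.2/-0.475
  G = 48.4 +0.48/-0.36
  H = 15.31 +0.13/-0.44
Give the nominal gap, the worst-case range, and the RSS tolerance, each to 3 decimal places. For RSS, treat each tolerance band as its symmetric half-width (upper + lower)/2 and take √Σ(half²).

Stack each dimension's contribution:
  -A: nom -31.230 → Σnom=-31.230; wc +0.180/-0.250 → slack +0.180/-0.250; half-tol=0.215, Σhalf²=0.046225
  +B: nom +31.200 → Σnom=-0.030; wc +0.420/-0.040 → slack +0.600/-0.290; half-tol=0.230, Σhalf²=0.099125
  -C: nom -7.150 → Σnom=-7.180; wc +0.220/-0.061 → slack +0.820/-0.351; half-tol=0.141, Σhalf²=0.118865
  +D: nom +14.800 → Σnom=7.620; wc +0.460/-0.110 → slack +1.280/-0.461; half-tol=0.285, Σhalf²=0.200090
  +E: nom +29.300 → Σnom=36.920; wc +0.440/-0.440 → slack +1.720/-0.901; half-tol=0.440, Σhalf²=0.393690
  -F: nom -23.700 → Σnom=13.220; wc +0.475/-0.200 → slack +2.195/-1.101; half-tol=0.338, Σhalf²=0.507597
  -G: nom -48.400 → Σnom=-35.180; wc +0.360/-0.480 → slack +2.555/-1.581; half-tol=0.420, Σhalf²=0.683997
  -H: nom -15.310 → Σnom=-50.490; wc +0.440/-0.130 → slack +2.995/-1.711; half-tol=0.285, Σhalf²=0.765221
Nominal = -50.490. Worst-case = [-50.490 - 1.711, -50.490 + 2.995] = [-52.201, -47.495]. RSS = √0.765221 = 0.875.

nominal=-50.490 wc=[-52.201,-47.495] rss=0.875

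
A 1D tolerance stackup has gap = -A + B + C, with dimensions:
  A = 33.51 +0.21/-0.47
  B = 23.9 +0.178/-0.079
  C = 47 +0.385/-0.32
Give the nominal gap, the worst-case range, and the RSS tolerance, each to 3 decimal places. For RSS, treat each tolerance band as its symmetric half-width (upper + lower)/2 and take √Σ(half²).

nominal=37.390 wc=[36.781,38.423] rss=0.506

Stack each dimension's contribution:
  -A: nom -33.510 → Σnom=-33.510; wc +0.470/-0.210 → slack +0.470/-0.210; half-tol=0.340, Σhalf²=0.115600
  +B: nom +23.900 → Σnom=-9.610; wc +0.178/-0.079 → slack +0.648/-0.289; half-tol=0.129, Σhalf²=0.132112
  +C: nom +47.000 → Σnom=37.390; wc +0.385/-0.320 → slack +1.033/-0.609; half-tol=0.353, Σhalf²=0.256368
Nominal = 37.390. Worst-case = [37.390 - 0.609, 37.390 + 1.033] = [36.781, 38.423]. RSS = √0.256368 = 0.506.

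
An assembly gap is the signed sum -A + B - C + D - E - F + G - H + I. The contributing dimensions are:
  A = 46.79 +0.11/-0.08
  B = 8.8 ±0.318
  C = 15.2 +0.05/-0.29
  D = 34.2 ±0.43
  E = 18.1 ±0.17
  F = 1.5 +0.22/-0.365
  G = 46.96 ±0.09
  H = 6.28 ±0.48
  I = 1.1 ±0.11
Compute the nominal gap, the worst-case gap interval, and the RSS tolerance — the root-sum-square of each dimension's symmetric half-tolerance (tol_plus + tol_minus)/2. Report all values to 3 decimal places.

Stack each dimension's contribution:
  -A: nom -46.790 → Σnom=-46.790; wc +0.080/-0.110 → slack +0.080/-0.110; half-tol=0.095, Σhalf²=0.009025
  +B: nom +8.800 → Σnom=-37.990; wc +0.318/-0.318 → slack +0.398/-0.428; half-tol=0.318, Σhalf²=0.110149
  -C: nom -15.200 → Σnom=-53.190; wc +0.290/-0.050 → slack +0.688/-0.478; half-tol=0.170, Σhalf²=0.139049
  +D: nom +34.200 → Σnom=-18.990; wc +0.430/-0.430 → slack +1.118/-0.908; half-tol=0.430, Σhalf²=0.323949
  -E: nom -18.100 → Σnom=-37.090; wc +0.170/-0.170 → slack +1.288/-1.078; half-tol=0.170, Σhalf²=0.352849
  -F: nom -1.500 → Σnom=-38.590; wc +0.365/-0.220 → slack +1.653/-1.298; half-tol=0.292, Σhalf²=0.438405
  +G: nom +46.960 → Σnom=8.370; wc +0.090/-0.090 → slack +1.743/-1.388; half-tol=0.090, Σhalf²=0.446505
  -H: nom -6.280 → Σnom=2.090; wc +0.480/-0.480 → slack +2.223/-1.868; half-tol=0.480, Σhalf²=0.676905
  +I: nom +1.100 → Σnom=3.190; wc +0.110/-0.110 → slack +2.333/-1.978; half-tol=0.110, Σhalf²=0.689005
Nominal = 3.190. Worst-case = [3.190 - 1.978, 3.190 + 2.333] = [1.212, 5.523]. RSS = √0.689005 = 0.830.

nominal=3.190 wc=[1.212,5.523] rss=0.830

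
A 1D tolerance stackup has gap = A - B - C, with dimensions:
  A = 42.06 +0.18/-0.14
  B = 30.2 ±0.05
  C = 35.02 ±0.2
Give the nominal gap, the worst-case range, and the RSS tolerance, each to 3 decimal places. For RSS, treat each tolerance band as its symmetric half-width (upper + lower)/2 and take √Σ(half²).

Stack each dimension's contribution:
  +A: nom +42.060 → Σnom=42.060; wc +0.180/-0.140 → slack +0.180/-0.140; half-tol=0.160, Σhalf²=0.025600
  -B: nom -30.200 → Σnom=11.860; wc +0.050/-0.050 → slack +0.230/-0.190; half-tol=0.050, Σhalf²=0.028100
  -C: nom -35.020 → Σnom=-23.160; wc +0.200/-0.200 → slack +0.430/-0.390; half-tol=0.200, Σhalf²=0.068100
Nominal = -23.160. Worst-case = [-23.160 - 0.390, -23.160 + 0.430] = [-23.550, -22.730]. RSS = √0.068100 = 0.261.

nominal=-23.160 wc=[-23.550,-22.730] rss=0.261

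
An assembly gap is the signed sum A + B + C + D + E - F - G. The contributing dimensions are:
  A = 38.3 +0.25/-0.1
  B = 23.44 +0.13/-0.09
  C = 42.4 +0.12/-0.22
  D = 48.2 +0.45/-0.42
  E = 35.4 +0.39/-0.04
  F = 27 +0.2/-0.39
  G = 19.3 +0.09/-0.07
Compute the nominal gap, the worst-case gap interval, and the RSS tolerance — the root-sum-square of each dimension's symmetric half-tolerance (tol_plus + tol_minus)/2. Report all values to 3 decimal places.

Stack each dimension's contribution:
  +A: nom +38.300 → Σnom=38.300; wc +0.250/-0.100 → slack +0.250/-0.100; half-tol=0.175, Σhalf²=0.030625
  +B: nom +23.440 → Σnom=61.740; wc +0.130/-0.090 → slack +0.380/-0.190; half-tol=0.110, Σhalf²=0.042725
  +C: nom +42.400 → Σnom=104.140; wc +0.120/-0.220 → slack +0.500/-0.410; half-tol=0.170, Σhalf²=0.071625
  +D: nom +48.200 → Σnom=152.340; wc +0.450/-0.420 → slack +0.950/-0.830; half-tol=0.435, Σhalf²=0.260850
  +E: nom +35.400 → Σnom=187.740; wc +0.390/-0.040 → slack +1.340/-0.870; half-tol=0.215, Σhalf²=0.307075
  -F: nom -27.000 → Σnom=160.740; wc +0.390/-0.200 → slack +1.730/-1.070; half-tol=0.295, Σhalf²=0.394100
  -G: nom -19.300 → Σnom=141.440; wc +0.070/-0.090 → slack +1.800/-1.160; half-tol=0.080, Σhalf²=0.400500
Nominal = 141.440. Worst-case = [141.440 - 1.160, 141.440 + 1.800] = [140.280, 143.240]. RSS = √0.400500 = 0.633.

nominal=141.440 wc=[140.280,143.240] rss=0.633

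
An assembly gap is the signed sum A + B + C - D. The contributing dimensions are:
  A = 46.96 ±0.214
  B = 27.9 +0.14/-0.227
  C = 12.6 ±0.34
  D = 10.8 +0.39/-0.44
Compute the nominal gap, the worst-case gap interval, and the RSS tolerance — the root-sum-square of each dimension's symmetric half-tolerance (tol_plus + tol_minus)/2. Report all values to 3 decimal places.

Stack each dimension's contribution:
  +A: nom +46.960 → Σnom=46.960; wc +0.214/-0.214 → slack +0.214/-0.214; half-tol=0.214, Σhalf²=0.045796
  +B: nom +27.900 → Σnom=74.860; wc +0.140/-0.227 → slack +0.354/-0.441; half-tol=0.183, Σhalf²=0.079468
  +C: nom +12.600 → Σnom=87.460; wc +0.340/-0.340 → slack +0.694/-0.781; half-tol=0.340, Σhalf²=0.195068
  -D: nom -10.800 → Σnom=76.660; wc +0.440/-0.390 → slack +1.134/-1.171; half-tol=0.415, Σhalf²=0.367293
Nominal = 76.660. Worst-case = [76.660 - 1.171, 76.660 + 1.134] = [75.489, 77.794]. RSS = √0.367293 = 0.606.

nominal=76.660 wc=[75.489,77.794] rss=0.606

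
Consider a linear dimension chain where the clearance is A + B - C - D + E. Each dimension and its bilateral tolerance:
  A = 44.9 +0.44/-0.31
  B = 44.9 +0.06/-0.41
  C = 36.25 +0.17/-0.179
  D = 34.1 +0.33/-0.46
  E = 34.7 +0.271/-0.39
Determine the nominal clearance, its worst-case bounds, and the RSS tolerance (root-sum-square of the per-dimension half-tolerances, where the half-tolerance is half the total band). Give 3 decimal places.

Stack each dimension's contribution:
  +A: nom +44.900 → Σnom=44.900; wc +0.440/-0.310 → slack +0.440/-0.310; half-tol=0.375, Σhalf²=0.140625
  +B: nom +44.900 → Σnom=89.800; wc +0.060/-0.410 → slack +0.500/-0.720; half-tol=0.235, Σhalf²=0.195850
  -C: nom -36.250 → Σnom=53.550; wc +0.179/-0.170 → slack +0.679/-0.890; half-tol=0.174, Σhalf²=0.226300
  -D: nom -34.100 → Σnom=19.450; wc +0.460/-0.330 → slack +1.139/-1.220; half-tol=0.395, Σhalf²=0.382325
  +E: nom +34.700 → Σnom=54.150; wc +0.271/-0.390 → slack +1.410/-1.610; half-tol=0.331, Σhalf²=0.491556
Nominal = 54.150. Worst-case = [54.150 - 1.610, 54.150 + 1.410] = [52.540, 55.560]. RSS = √0.491556 = 0.701.

nominal=54.150 wc=[52.540,55.560] rss=0.701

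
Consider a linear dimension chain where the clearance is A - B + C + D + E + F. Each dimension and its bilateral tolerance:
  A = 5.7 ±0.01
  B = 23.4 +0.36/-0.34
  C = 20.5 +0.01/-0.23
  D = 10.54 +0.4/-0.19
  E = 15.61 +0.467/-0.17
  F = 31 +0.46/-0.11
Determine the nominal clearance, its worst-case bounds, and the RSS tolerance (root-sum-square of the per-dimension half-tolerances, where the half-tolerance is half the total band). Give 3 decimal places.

nominal=59.950 wc=[58.880,61.637] rss=0.638

Stack each dimension's contribution:
  +A: nom +5.700 → Σnom=5.700; wc +0.010/-0.010 → slack +0.010/-0.010; half-tol=0.010, Σhalf²=0.000100
  -B: nom -23.400 → Σnom=-17.700; wc +0.340/-0.360 → slack +0.350/-0.370; half-tol=0.350, Σhalf²=0.122600
  +C: nom +20.500 → Σnom=2.800; wc +0.010/-0.230 → slack +0.360/-0.600; half-tol=0.120, Σhalf²=0.137000
  +D: nom +10.540 → Σnom=13.340; wc +0.400/-0.190 → slack +0.760/-0.790; half-tol=0.295, Σhalf²=0.224025
  +E: nom +15.610 → Σnom=28.950; wc +0.467/-0.170 → slack +1.227/-0.960; half-tol=0.319, Σhalf²=0.325467
  +F: nom +31.000 → Σnom=59.950; wc +0.460/-0.110 → slack +1.687/-1.070; half-tol=0.285, Σhalf²=0.406692
Nominal = 59.950. Worst-case = [59.950 - 1.070, 59.950 + 1.687] = [58.880, 61.637]. RSS = √0.406692 = 0.638.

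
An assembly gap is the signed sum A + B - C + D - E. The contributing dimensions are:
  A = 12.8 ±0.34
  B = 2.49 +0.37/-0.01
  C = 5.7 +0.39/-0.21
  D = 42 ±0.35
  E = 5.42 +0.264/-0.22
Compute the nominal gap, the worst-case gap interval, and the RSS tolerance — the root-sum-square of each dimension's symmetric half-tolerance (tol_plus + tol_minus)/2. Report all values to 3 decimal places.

nominal=46.170 wc=[44.816,47.660] rss=0.650

Stack each dimension's contribution:
  +A: nom +12.800 → Σnom=12.800; wc +0.340/-0.340 → slack +0.340/-0.340; half-tol=0.340, Σhalf²=0.115600
  +B: nom +2.490 → Σnom=15.290; wc +0.370/-0.010 → slack +0.710/-0.350; half-tol=0.190, Σhalf²=0.151700
  -C: nom -5.700 → Σnom=9.590; wc +0.210/-0.390 → slack +0.920/-0.740; half-tol=0.300, Σhalf²=0.241700
  +D: nom +42.000 → Σnom=51.590; wc +0.350/-0.350 → slack +1.270/-1.090; half-tol=0.350, Σhalf²=0.364200
  -E: nom -5.420 → Σnom=46.170; wc +0.220/-0.264 → slack +1.490/-1.354; half-tol=0.242, Σhalf²=0.422764
Nominal = 46.170. Worst-case = [46.170 - 1.354, 46.170 + 1.490] = [44.816, 47.660]. RSS = √0.422764 = 0.650.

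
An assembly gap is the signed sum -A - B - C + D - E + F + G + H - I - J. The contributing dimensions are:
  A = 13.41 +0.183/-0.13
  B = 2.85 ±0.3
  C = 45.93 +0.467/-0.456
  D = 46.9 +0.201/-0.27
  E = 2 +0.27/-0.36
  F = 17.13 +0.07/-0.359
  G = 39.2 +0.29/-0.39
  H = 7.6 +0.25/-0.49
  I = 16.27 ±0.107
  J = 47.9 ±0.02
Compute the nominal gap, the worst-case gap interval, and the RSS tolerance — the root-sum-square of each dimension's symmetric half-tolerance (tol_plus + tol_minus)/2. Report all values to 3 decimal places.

Stack each dimension's contribution:
  -A: nom -13.410 → Σnom=-13.410; wc +0.130/-0.183 → slack +0.130/-0.183; half-tol=0.157, Σhalf²=0.024492
  -B: nom -2.850 → Σnom=-16.260; wc +0.300/-0.300 → slack +0.430/-0.483; half-tol=0.300, Σhalf²=0.114492
  -C: nom -45.930 → Σnom=-62.190; wc +0.456/-0.467 → slack +0.886/-0.950; half-tol=0.462, Σhalf²=0.327475
  +D: nom +46.900 → Σnom=-15.290; wc +0.201/-0.270 → slack +1.087/-1.220; half-tol=0.236, Σhalf²=0.382935
  -E: nom -2.000 → Σnom=-17.290; wc +0.360/-0.270 → slack +1.447/-1.490; half-tol=0.315, Σhalf²=0.482160
  +F: nom +17.130 → Σnom=-0.160; wc +0.070/-0.359 → slack +1.517/-1.849; half-tol=0.214, Σhalf²=0.528170
  +G: nom +39.200 → Σnom=39.040; wc +0.290/-0.390 → slack +1.807/-2.239; half-tol=0.340, Σhalf²=0.643770
  +H: nom +7.600 → Σnom=46.640; wc +0.250/-0.490 → slack +2.057/-2.729; half-tol=0.370, Σhalf²=0.780670
  -I: nom -16.270 → Σnom=30.370; wc +0.107/-0.107 → slack +2.164/-2.836; half-tol=0.107, Σhalf²=0.792119
  -J: nom -47.900 → Σnom=-17.530; wc +0.020/-0.020 → slack +2.184/-2.856; half-tol=0.020, Σhalf²=0.792519
Nominal = -17.530. Worst-case = [-17.530 - 2.856, -17.530 + 2.184] = [-20.386, -15.346]. RSS = √0.792519 = 0.890.

nominal=-17.530 wc=[-20.386,-15.346] rss=0.890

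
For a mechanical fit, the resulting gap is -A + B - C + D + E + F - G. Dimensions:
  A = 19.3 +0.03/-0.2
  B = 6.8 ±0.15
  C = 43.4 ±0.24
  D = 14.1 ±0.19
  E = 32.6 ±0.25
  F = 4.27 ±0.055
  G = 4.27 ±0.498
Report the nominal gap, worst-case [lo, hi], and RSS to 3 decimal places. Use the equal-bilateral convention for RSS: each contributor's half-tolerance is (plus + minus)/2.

Stack each dimension's contribution:
  -A: nom -19.300 → Σnom=-19.300; wc +0.200/-0.030 → slack +0.200/-0.030; half-tol=0.115, Σhalf²=0.013225
  +B: nom +6.800 → Σnom=-12.500; wc +0.150/-0.150 → slack +0.350/-0.180; half-tol=0.150, Σhalf²=0.035725
  -C: nom -43.400 → Σnom=-55.900; wc +0.240/-0.240 → slack +0.590/-0.420; half-tol=0.240, Σhalf²=0.093325
  +D: nom +14.100 → Σnom=-41.800; wc +0.190/-0.190 → slack +0.780/-0.610; half-tol=0.190, Σhalf²=0.129425
  +E: nom +32.600 → Σnom=-9.200; wc +0.250/-0.250 → slack +1.030/-0.860; half-tol=0.250, Σhalf²=0.191925
  +F: nom +4.270 → Σnom=-4.930; wc +0.055/-0.055 → slack +1.085/-0.915; half-tol=0.055, Σhalf²=0.194950
  -G: nom -4.270 → Σnom=-9.200; wc +0.498/-0.498 → slack +1.583/-1.413; half-tol=0.498, Σhalf²=0.442954
Nominal = -9.200. Worst-case = [-9.200 - 1.413, -9.200 + 1.583] = [-10.613, -7.617]. RSS = √0.442954 = 0.666.

nominal=-9.200 wc=[-10.613,-7.617] rss=0.666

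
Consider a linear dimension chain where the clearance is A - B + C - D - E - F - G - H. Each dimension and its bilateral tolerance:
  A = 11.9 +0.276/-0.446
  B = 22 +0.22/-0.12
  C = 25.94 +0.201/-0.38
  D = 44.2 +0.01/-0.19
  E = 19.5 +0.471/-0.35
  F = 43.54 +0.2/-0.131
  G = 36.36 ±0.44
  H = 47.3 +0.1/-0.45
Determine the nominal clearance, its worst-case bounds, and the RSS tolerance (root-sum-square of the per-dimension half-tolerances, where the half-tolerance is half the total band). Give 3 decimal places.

Stack each dimension's contribution:
  +A: nom +11.900 → Σnom=11.900; wc +0.276/-0.446 → slack +0.276/-0.446; half-tol=0.361, Σhalf²=0.130321
  -B: nom -22.000 → Σnom=-10.100; wc +0.120/-0.220 → slack +0.396/-0.666; half-tol=0.170, Σhalf²=0.159221
  +C: nom +25.940 → Σnom=15.840; wc +0.201/-0.380 → slack +0.597/-1.046; half-tol=0.290, Σhalf²=0.243611
  -D: nom -44.200 → Σnom=-28.360; wc +0.190/-0.010 → slack +0.787/-1.056; half-tol=0.100, Σhalf²=0.253611
  -E: nom -19.500 → Σnom=-47.860; wc +0.350/-0.471 → slack +1.137/-1.527; half-tol=0.410, Σhalf²=0.422121
  -F: nom -43.540 → Σnom=-91.400; wc +0.131/-0.200 → slack +1.268/-1.727; half-tol=0.166, Σhalf²=0.449512
  -G: nom -36.360 → Σnom=-127.760; wc +0.440/-0.440 → slack +1.708/-2.167; half-tol=0.440, Σhalf²=0.643112
  -H: nom -47.300 → Σnom=-175.060; wc +0.450/-0.100 → slack +2.158/-2.267; half-tol=0.275, Σhalf²=0.718737
Nominal = -175.060. Worst-case = [-175.060 - 2.267, -175.060 + 2.158] = [-177.327, -172.902]. RSS = √0.718737 = 0.848.

nominal=-175.060 wc=[-177.327,-172.902] rss=0.848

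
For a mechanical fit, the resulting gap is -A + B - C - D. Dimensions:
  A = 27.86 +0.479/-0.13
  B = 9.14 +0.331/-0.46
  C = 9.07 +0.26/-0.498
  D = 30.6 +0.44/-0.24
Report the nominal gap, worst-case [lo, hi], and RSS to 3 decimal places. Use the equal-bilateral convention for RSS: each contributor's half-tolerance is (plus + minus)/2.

nominal=-58.390 wc=[-60.029,-57.191] rss=0.713

Stack each dimension's contribution:
  -A: nom -27.860 → Σnom=-27.860; wc +0.130/-0.479 → slack +0.130/-0.479; half-tol=0.304, Σhalf²=0.092720
  +B: nom +9.140 → Σnom=-18.720; wc +0.331/-0.460 → slack +0.461/-0.939; half-tol=0.396, Σhalf²=0.249140
  -C: nom -9.070 → Σnom=-27.790; wc +0.498/-0.260 → slack +0.959/-1.199; half-tol=0.379, Σhalf²=0.392782
  -D: nom -30.600 → Σnom=-58.390; wc +0.240/-0.440 → slack +1.199/-1.639; half-tol=0.340, Σhalf²=0.508382
Nominal = -58.390. Worst-case = [-58.390 - 1.639, -58.390 + 1.199] = [-60.029, -57.191]. RSS = √0.508382 = 0.713.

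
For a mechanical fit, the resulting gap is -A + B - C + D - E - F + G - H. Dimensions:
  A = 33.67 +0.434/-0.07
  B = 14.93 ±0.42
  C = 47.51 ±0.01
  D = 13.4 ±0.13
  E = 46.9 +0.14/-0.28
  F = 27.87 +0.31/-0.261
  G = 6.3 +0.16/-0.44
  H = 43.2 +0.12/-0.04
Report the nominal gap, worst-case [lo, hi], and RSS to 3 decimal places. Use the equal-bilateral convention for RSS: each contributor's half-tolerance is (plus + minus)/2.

nominal=-164.520 wc=[-166.524,-163.149] rss=0.692

Stack each dimension's contribution:
  -A: nom -33.670 → Σnom=-33.670; wc +0.070/-0.434 → slack +0.070/-0.434; half-tol=0.252, Σhalf²=0.063504
  +B: nom +14.930 → Σnom=-18.740; wc +0.420/-0.420 → slack +0.490/-0.854; half-tol=0.420, Σhalf²=0.239904
  -C: nom -47.510 → Σnom=-66.250; wc +0.010/-0.010 → slack +0.500/-0.864; half-tol=0.010, Σhalf²=0.240004
  +D: nom +13.400 → Σnom=-52.850; wc +0.130/-0.130 → slack +0.630/-0.994; half-tol=0.130, Σhalf²=0.256904
  -E: nom -46.900 → Σnom=-99.750; wc +0.280/-0.140 → slack +0.910/-1.134; half-tol=0.210, Σhalf²=0.301004
  -F: nom -27.870 → Σnom=-127.620; wc +0.261/-0.310 → slack +1.171/-1.444; half-tol=0.285, Σhalf²=0.382514
  +G: nom +6.300 → Σnom=-121.320; wc +0.160/-0.440 → slack +1.331/-1.884; half-tol=0.300, Σhalf²=0.472514
  -H: nom -43.200 → Σnom=-164.520; wc +0.040/-0.120 → slack +1.371/-2.004; half-tol=0.080, Σhalf²=0.478914
Nominal = -164.520. Worst-case = [-164.520 - 2.004, -164.520 + 1.371] = [-166.524, -163.149]. RSS = √0.478914 = 0.692.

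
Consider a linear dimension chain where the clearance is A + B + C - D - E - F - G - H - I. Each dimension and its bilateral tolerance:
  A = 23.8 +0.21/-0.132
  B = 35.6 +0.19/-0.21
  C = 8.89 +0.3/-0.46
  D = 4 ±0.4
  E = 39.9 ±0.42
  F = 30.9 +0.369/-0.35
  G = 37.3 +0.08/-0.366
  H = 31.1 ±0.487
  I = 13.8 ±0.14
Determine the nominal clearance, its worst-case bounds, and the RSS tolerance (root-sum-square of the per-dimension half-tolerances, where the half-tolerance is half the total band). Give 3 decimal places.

nominal=-88.710 wc=[-91.408,-85.847] rss=0.993

Stack each dimension's contribution:
  +A: nom +23.800 → Σnom=23.800; wc +0.210/-0.132 → slack +0.210/-0.132; half-tol=0.171, Σhalf²=0.029241
  +B: nom +35.600 → Σnom=59.400; wc +0.190/-0.210 → slack +0.400/-0.342; half-tol=0.200, Σhalf²=0.069241
  +C: nom +8.890 → Σnom=68.290; wc +0.300/-0.460 → slack +0.700/-0.802; half-tol=0.380, Σhalf²=0.213641
  -D: nom -4.000 → Σnom=64.290; wc +0.400/-0.400 → slack +1.100/-1.202; half-tol=0.400, Σhalf²=0.373641
  -E: nom -39.900 → Σnom=24.390; wc +0.420/-0.420 → slack +1.520/-1.622; half-tol=0.420, Σhalf²=0.550041
  -F: nom -30.900 → Σnom=-6.510; wc +0.350/-0.369 → slack +1.870/-1.991; half-tol=0.359, Σhalf²=0.679281
  -G: nom -37.300 → Σnom=-43.810; wc +0.366/-0.080 → slack +2.236/-2.071; half-tol=0.223, Σhalf²=0.729010
  -H: nom -31.100 → Σnom=-74.910; wc +0.487/-0.487 → slack +2.723/-2.558; half-tol=0.487, Σhalf²=0.966179
  -I: nom -13.800 → Σnom=-88.710; wc +0.140/-0.140 → slack +2.863/-2.698; half-tol=0.140, Σhalf²=0.985779
Nominal = -88.710. Worst-case = [-88.710 - 2.698, -88.710 + 2.863] = [-91.408, -85.847]. RSS = √0.985779 = 0.993.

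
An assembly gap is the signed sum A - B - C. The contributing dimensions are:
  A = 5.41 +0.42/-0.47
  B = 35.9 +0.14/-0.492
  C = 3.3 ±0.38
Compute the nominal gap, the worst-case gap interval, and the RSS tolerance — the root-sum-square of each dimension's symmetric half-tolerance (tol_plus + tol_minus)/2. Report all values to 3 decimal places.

Stack each dimension's contribution:
  +A: nom +5.410 → Σnom=5.410; wc +0.420/-0.470 → slack +0.420/-0.470; half-tol=0.445, Σhalf²=0.198025
  -B: nom -35.900 → Σnom=-30.490; wc +0.492/-0.140 → slack +0.912/-0.610; half-tol=0.316, Σhalf²=0.297881
  -C: nom -3.300 → Σnom=-33.790; wc +0.380/-0.380 → slack +1.292/-0.990; half-tol=0.380, Σhalf²=0.442281
Nominal = -33.790. Worst-case = [-33.790 - 0.990, -33.790 + 1.292] = [-34.780, -32.498]. RSS = √0.442281 = 0.665.

nominal=-33.790 wc=[-34.780,-32.498] rss=0.665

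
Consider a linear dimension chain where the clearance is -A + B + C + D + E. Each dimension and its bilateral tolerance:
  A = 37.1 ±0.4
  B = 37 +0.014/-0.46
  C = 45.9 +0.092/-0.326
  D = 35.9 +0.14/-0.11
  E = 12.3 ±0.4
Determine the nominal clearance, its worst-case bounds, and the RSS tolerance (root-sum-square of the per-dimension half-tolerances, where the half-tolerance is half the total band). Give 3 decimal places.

nominal=94.000 wc=[92.304,95.046] rss=0.660

Stack each dimension's contribution:
  -A: nom -37.100 → Σnom=-37.100; wc +0.400/-0.400 → slack +0.400/-0.400; half-tol=0.400, Σhalf²=0.160000
  +B: nom +37.000 → Σnom=-0.100; wc +0.014/-0.460 → slack +0.414/-0.860; half-tol=0.237, Σhalf²=0.216169
  +C: nom +45.900 → Σnom=45.800; wc +0.092/-0.326 → slack +0.506/-1.186; half-tol=0.209, Σhalf²=0.259850
  +D: nom +35.900 → Σnom=81.700; wc +0.140/-0.110 → slack +0.646/-1.296; half-tol=0.125, Σhalf²=0.275475
  +E: nom +12.300 → Σnom=94.000; wc +0.400/-0.400 → slack +1.046/-1.696; half-tol=0.400, Σhalf²=0.435475
Nominal = 94.000. Worst-case = [94.000 - 1.696, 94.000 + 1.046] = [92.304, 95.046]. RSS = √0.435475 = 0.660.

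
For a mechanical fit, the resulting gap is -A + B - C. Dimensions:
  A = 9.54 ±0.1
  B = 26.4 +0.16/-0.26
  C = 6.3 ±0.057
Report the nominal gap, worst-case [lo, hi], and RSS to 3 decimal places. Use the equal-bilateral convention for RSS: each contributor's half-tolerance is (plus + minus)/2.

nominal=10.560 wc=[10.143,10.877] rss=0.239

Stack each dimension's contribution:
  -A: nom -9.540 → Σnom=-9.540; wc +0.100/-0.100 → slack +0.100/-0.100; half-tol=0.100, Σhalf²=0.010000
  +B: nom +26.400 → Σnom=16.860; wc +0.160/-0.260 → slack +0.260/-0.360; half-tol=0.210, Σhalf²=0.054100
  -C: nom -6.300 → Σnom=10.560; wc +0.057/-0.057 → slack +0.317/-0.417; half-tol=0.057, Σhalf²=0.057349
Nominal = 10.560. Worst-case = [10.560 - 0.417, 10.560 + 0.317] = [10.143, 10.877]. RSS = √0.057349 = 0.239.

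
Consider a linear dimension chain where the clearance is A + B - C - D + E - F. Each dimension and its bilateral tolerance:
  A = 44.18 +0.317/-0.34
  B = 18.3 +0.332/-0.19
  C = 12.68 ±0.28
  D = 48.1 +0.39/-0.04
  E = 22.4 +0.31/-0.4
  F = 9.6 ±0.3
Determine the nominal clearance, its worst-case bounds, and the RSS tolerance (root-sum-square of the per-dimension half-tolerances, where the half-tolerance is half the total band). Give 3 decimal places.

nominal=14.500 wc=[12.600,16.079] rss=0.719

Stack each dimension's contribution:
  +A: nom +44.180 → Σnom=44.180; wc +0.317/-0.340 → slack +0.317/-0.340; half-tol=0.329, Σhalf²=0.107912
  +B: nom +18.300 → Σnom=62.480; wc +0.332/-0.190 → slack +0.649/-0.530; half-tol=0.261, Σhalf²=0.176033
  -C: nom -12.680 → Σnom=49.800; wc +0.280/-0.280 → slack +0.929/-0.810; half-tol=0.280, Σhalf²=0.254433
  -D: nom -48.100 → Σnom=1.700; wc +0.040/-0.390 → slack +0.969/-1.200; half-tol=0.215, Σhalf²=0.300658
  +E: nom +22.400 → Σnom=24.100; wc +0.310/-0.400 → slack +1.279/-1.600; half-tol=0.355, Σhalf²=0.426683
  -F: nom -9.600 → Σnom=14.500; wc +0.300/-0.300 → slack +1.579/-1.900; half-tol=0.300, Σhalf²=0.516683
Nominal = 14.500. Worst-case = [14.500 - 1.900, 14.500 + 1.579] = [12.600, 16.079]. RSS = √0.516683 = 0.719.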